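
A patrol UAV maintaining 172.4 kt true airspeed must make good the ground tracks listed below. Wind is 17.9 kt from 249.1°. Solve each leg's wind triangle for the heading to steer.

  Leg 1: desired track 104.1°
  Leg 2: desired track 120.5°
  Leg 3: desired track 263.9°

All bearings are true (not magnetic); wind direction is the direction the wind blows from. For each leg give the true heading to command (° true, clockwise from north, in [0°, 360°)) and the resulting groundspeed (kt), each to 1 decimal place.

Leg 1: desired track 104.1°; wind correction +3.4° → command heading 107.5°, groundspeed 186.8 kt
Leg 2: desired track 120.5°; wind correction +4.7° → command heading 125.2°, groundspeed 183.0 kt
Leg 3: desired track 263.9°; wind correction -1.5° → command heading 262.4°, groundspeed 155.0 kt

Leg 1: heading=107.5°, groundspeed=186.8 kt
Leg 2: heading=125.2°, groundspeed=183.0 kt
Leg 3: heading=262.4°, groundspeed=155.0 kt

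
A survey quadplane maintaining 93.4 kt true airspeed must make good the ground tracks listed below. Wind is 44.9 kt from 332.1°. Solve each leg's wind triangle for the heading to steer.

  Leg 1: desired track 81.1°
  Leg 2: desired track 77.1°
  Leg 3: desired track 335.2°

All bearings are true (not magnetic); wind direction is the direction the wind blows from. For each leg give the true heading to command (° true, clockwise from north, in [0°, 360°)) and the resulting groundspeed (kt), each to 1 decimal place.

Leg 1: heading=54.1°, groundspeed=97.8 kt
Leg 2: heading=49.4°, groundspeed=94.3 kt
Leg 3: heading=333.7°, groundspeed=48.5 kt

Leg 1: desired track 81.1°; wind correction -27.0° → command heading 54.1°, groundspeed 97.8 kt
Leg 2: desired track 77.1°; wind correction -27.7° → command heading 49.4°, groundspeed 94.3 kt
Leg 3: desired track 335.2°; wind correction -1.5° → command heading 333.7°, groundspeed 48.5 kt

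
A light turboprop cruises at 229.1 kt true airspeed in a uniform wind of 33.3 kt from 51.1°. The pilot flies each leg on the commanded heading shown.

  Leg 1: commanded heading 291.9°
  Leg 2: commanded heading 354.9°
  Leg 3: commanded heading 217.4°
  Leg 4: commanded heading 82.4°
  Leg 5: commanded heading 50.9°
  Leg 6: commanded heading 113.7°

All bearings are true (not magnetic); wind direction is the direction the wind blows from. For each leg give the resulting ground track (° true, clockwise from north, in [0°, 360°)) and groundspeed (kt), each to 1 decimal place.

Leg 1: heading 291.9°; drift -6.8° → track 285.1°, groundspeed 247.1 kt
Leg 2: heading 354.9°; drift -7.5° → track 347.4°, groundspeed 212.4 kt
Leg 3: heading 217.4°; drift +1.7° → track 219.1°, groundspeed 261.6 kt
Leg 4: heading 82.4°; drift +4.9° → track 87.3°, groundspeed 201.4 kt
Leg 5: heading 50.9°; drift +0.0° → track 50.9°, groundspeed 195.8 kt
Leg 6: heading 113.7°; drift +7.9° → track 121.6°, groundspeed 215.8 kt

Leg 1: track=285.1°, groundspeed=247.1 kt
Leg 2: track=347.4°, groundspeed=212.4 kt
Leg 3: track=219.1°, groundspeed=261.6 kt
Leg 4: track=87.3°, groundspeed=201.4 kt
Leg 5: track=50.9°, groundspeed=195.8 kt
Leg 6: track=121.6°, groundspeed=215.8 kt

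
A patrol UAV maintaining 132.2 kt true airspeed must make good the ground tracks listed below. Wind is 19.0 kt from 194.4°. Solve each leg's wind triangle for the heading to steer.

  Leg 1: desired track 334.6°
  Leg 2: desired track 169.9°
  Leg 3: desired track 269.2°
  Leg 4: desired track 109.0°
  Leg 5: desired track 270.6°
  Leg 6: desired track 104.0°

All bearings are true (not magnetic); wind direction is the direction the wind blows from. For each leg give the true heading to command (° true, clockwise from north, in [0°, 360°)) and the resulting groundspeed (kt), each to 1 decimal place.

Leg 1: heading=329.3°, groundspeed=146.2 kt
Leg 2: heading=173.3°, groundspeed=114.7 kt
Leg 3: heading=261.2°, groundspeed=125.9 kt
Leg 4: heading=117.2°, groundspeed=129.3 kt
Leg 5: heading=262.6°, groundspeed=126.4 kt
Leg 6: heading=112.3°, groundspeed=131.0 kt

Leg 1: desired track 334.6°; wind correction -5.3° → command heading 329.3°, groundspeed 146.2 kt
Leg 2: desired track 169.9°; wind correction +3.4° → command heading 173.3°, groundspeed 114.7 kt
Leg 3: desired track 269.2°; wind correction -8.0° → command heading 261.2°, groundspeed 125.9 kt
Leg 4: desired track 109.0°; wind correction +8.2° → command heading 117.2°, groundspeed 129.3 kt
Leg 5: desired track 270.6°; wind correction -8.0° → command heading 262.6°, groundspeed 126.4 kt
Leg 6: desired track 104.0°; wind correction +8.3° → command heading 112.3°, groundspeed 131.0 kt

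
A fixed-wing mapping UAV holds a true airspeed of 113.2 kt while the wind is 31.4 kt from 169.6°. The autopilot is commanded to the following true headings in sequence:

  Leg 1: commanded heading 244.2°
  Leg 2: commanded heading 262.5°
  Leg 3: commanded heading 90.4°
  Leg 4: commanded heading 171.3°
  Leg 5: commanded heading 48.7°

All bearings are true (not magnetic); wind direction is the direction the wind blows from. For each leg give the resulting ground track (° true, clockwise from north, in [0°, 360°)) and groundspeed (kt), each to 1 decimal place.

Leg 1: heading 244.2°; drift +16.1° → track 260.3°, groundspeed 109.1 kt
Leg 2: heading 262.5°; drift +15.3° → track 277.8°, groundspeed 119.0 kt
Leg 3: heading 90.4°; drift -16.0° → track 74.4°, groundspeed 111.7 kt
Leg 4: heading 171.3°; drift +0.7° → track 172.0°, groundspeed 81.8 kt
Leg 5: heading 48.7°; drift -11.8° → track 36.9°, groundspeed 132.1 kt

Leg 1: track=260.3°, groundspeed=109.1 kt
Leg 2: track=277.8°, groundspeed=119.0 kt
Leg 3: track=74.4°, groundspeed=111.7 kt
Leg 4: track=172.0°, groundspeed=81.8 kt
Leg 5: track=36.9°, groundspeed=132.1 kt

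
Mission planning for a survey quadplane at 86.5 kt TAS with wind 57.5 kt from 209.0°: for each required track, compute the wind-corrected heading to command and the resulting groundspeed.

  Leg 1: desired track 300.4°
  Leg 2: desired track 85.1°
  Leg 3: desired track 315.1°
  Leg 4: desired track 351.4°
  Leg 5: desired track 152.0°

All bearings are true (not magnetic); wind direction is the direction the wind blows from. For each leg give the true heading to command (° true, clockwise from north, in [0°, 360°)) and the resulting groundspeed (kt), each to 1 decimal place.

Leg 1: desired track 300.4°; wind correction -41.6° → command heading 258.8°, groundspeed 66.0 kt
Leg 2: desired track 85.1°; wind correction +33.5° → command heading 118.6°, groundspeed 104.2 kt
Leg 3: desired track 315.1°; wind correction -39.7° → command heading 275.4°, groundspeed 82.5 kt
Leg 4: desired track 351.4°; wind correction -23.9° → command heading 327.5°, groundspeed 124.6 kt
Leg 5: desired track 152.0°; wind correction +33.9° → command heading 185.9°, groundspeed 40.5 kt

Leg 1: heading=258.8°, groundspeed=66.0 kt
Leg 2: heading=118.6°, groundspeed=104.2 kt
Leg 3: heading=275.4°, groundspeed=82.5 kt
Leg 4: heading=327.5°, groundspeed=124.6 kt
Leg 5: heading=185.9°, groundspeed=40.5 kt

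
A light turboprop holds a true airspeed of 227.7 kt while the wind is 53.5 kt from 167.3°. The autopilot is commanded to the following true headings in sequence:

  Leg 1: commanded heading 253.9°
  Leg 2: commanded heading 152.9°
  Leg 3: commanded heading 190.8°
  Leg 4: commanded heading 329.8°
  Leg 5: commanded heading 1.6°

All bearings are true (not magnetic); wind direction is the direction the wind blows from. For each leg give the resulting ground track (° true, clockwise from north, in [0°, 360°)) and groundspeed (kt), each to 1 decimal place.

Leg 1: track=267.3°, groundspeed=230.8 kt
Leg 2: track=148.6°, groundspeed=176.4 kt
Leg 3: track=197.6°, groundspeed=179.9 kt
Leg 4: track=333.1°, groundspeed=279.2 kt
Leg 5: track=358.9°, groundspeed=279.9 kt

Leg 1: heading 253.9°; drift +13.4° → track 267.3°, groundspeed 230.8 kt
Leg 2: heading 152.9°; drift -4.3° → track 148.6°, groundspeed 176.4 kt
Leg 3: heading 190.8°; drift +6.8° → track 197.6°, groundspeed 179.9 kt
Leg 4: heading 329.8°; drift +3.3° → track 333.1°, groundspeed 279.2 kt
Leg 5: heading 1.6°; drift -2.7° → track 358.9°, groundspeed 279.9 kt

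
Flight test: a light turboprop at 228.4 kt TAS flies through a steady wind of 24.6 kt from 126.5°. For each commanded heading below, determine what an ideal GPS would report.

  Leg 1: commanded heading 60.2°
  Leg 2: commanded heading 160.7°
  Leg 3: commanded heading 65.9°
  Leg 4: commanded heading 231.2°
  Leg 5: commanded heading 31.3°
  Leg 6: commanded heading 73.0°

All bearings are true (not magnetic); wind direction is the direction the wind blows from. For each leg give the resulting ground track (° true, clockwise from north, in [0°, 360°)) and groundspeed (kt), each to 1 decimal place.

Leg 1: track=54.3°, groundspeed=219.7 kt
Leg 2: track=164.5°, groundspeed=208.5 kt
Leg 3: track=60.2°, groundspeed=217.4 kt
Leg 4: track=237.0°, groundspeed=235.8 kt
Leg 5: track=25.2°, groundspeed=231.9 kt
Leg 6: track=67.7°, groundspeed=214.7 kt

Leg 1: heading 60.2°; drift -5.9° → track 54.3°, groundspeed 219.7 kt
Leg 2: heading 160.7°; drift +3.8° → track 164.5°, groundspeed 208.5 kt
Leg 3: heading 65.9°; drift -5.7° → track 60.2°, groundspeed 217.4 kt
Leg 4: heading 231.2°; drift +5.8° → track 237.0°, groundspeed 235.8 kt
Leg 5: heading 31.3°; drift -6.1° → track 25.2°, groundspeed 231.9 kt
Leg 6: heading 73.0°; drift -5.3° → track 67.7°, groundspeed 214.7 kt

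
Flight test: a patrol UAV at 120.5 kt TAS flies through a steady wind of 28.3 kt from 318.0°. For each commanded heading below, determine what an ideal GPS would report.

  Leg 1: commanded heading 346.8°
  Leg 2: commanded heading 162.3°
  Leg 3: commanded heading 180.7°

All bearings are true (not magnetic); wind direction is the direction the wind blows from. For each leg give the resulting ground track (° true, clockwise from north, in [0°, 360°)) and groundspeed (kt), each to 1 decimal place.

Leg 1: track=354.9°, groundspeed=96.7 kt
Leg 2: track=157.7°, groundspeed=146.8 kt
Leg 3: track=173.0°, groundspeed=142.6 kt

Leg 1: heading 346.8°; drift +8.1° → track 354.9°, groundspeed 96.7 kt
Leg 2: heading 162.3°; drift -4.6° → track 157.7°, groundspeed 146.8 kt
Leg 3: heading 180.7°; drift -7.7° → track 173.0°, groundspeed 142.6 kt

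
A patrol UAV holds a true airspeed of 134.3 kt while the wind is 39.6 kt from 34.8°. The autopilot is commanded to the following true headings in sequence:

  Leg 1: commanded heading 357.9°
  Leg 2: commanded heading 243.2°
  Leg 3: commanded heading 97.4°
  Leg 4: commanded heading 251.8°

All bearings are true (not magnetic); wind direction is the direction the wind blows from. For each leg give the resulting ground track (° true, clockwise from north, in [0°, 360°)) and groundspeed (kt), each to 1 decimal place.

Leg 1: track=344.9°, groundspeed=105.4 kt
Leg 2: track=236.8°, groundspeed=170.2 kt
Leg 3: track=114.3°, groundspeed=121.3 kt
Leg 4: track=243.6°, groundspeed=167.6 kt

Leg 1: heading 357.9°; drift -13.0° → track 344.9°, groundspeed 105.4 kt
Leg 2: heading 243.2°; drift -6.4° → track 236.8°, groundspeed 170.2 kt
Leg 3: heading 97.4°; drift +16.9° → track 114.3°, groundspeed 121.3 kt
Leg 4: heading 251.8°; drift -8.2° → track 243.6°, groundspeed 167.6 kt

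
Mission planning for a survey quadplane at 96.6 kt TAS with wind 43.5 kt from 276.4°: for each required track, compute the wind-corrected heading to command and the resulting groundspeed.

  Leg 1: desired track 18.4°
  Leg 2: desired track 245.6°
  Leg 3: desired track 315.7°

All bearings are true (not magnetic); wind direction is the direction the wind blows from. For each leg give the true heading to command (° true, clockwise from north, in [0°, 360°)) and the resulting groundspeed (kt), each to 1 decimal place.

Leg 1: heading=352.3°, groundspeed=95.8 kt
Leg 2: heading=258.9°, groundspeed=56.6 kt
Leg 3: heading=299.1°, groundspeed=58.9 kt

Leg 1: desired track 18.4°; wind correction -26.1° → command heading 352.3°, groundspeed 95.8 kt
Leg 2: desired track 245.6°; wind correction +13.3° → command heading 258.9°, groundspeed 56.6 kt
Leg 3: desired track 315.7°; wind correction -16.6° → command heading 299.1°, groundspeed 58.9 kt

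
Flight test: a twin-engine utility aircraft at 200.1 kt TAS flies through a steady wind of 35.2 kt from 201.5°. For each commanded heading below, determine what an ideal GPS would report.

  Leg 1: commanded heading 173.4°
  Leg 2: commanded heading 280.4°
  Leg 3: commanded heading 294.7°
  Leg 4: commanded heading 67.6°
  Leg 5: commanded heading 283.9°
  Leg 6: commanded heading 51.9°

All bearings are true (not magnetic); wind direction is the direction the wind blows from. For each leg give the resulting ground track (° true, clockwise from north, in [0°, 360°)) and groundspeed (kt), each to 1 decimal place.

Leg 1: heading 173.4°; drift -5.6° → track 167.8°, groundspeed 169.9 kt
Leg 2: heading 280.4°; drift +10.1° → track 290.5°, groundspeed 196.4 kt
Leg 3: heading 294.7°; drift +9.9° → track 304.6°, groundspeed 205.1 kt
Leg 4: heading 67.6°; drift -6.4° → track 61.2°, groundspeed 225.9 kt
Leg 5: heading 283.9°; drift +10.1° → track 294.0°, groundspeed 198.5 kt
Leg 6: heading 51.9°; drift -4.4° → track 47.5°, groundspeed 231.1 kt

Leg 1: track=167.8°, groundspeed=169.9 kt
Leg 2: track=290.5°, groundspeed=196.4 kt
Leg 3: track=304.6°, groundspeed=205.1 kt
Leg 4: track=61.2°, groundspeed=225.9 kt
Leg 5: track=294.0°, groundspeed=198.5 kt
Leg 6: track=47.5°, groundspeed=231.1 kt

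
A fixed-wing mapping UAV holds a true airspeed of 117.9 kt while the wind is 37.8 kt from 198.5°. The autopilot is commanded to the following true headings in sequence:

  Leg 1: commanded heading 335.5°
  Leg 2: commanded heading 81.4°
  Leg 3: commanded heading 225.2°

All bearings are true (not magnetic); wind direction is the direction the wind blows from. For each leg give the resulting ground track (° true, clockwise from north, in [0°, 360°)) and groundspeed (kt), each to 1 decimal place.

Leg 1: track=345.5°, groundspeed=147.8 kt
Leg 2: track=67.4°, groundspeed=139.2 kt
Leg 3: track=236.6°, groundspeed=85.8 kt

Leg 1: heading 335.5°; drift +10.0° → track 345.5°, groundspeed 147.8 kt
Leg 2: heading 81.4°; drift -14.0° → track 67.4°, groundspeed 139.2 kt
Leg 3: heading 225.2°; drift +11.4° → track 236.6°, groundspeed 85.8 kt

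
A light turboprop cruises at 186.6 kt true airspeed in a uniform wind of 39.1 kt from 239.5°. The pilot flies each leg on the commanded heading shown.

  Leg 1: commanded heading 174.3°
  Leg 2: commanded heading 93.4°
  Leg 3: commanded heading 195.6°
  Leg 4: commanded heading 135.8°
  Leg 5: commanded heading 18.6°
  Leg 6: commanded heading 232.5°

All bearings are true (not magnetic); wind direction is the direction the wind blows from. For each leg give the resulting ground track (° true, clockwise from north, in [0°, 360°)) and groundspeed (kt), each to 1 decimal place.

Leg 1: heading 174.3°; drift -11.8° → track 162.5°, groundspeed 173.9 kt
Leg 2: heading 93.4°; drift -5.7° → track 87.7°, groundspeed 220.1 kt
Leg 3: heading 195.6°; drift -9.7° → track 185.9°, groundspeed 160.7 kt
Leg 4: heading 135.8°; drift -11.0° → track 124.8°, groundspeed 199.5 kt
Leg 5: heading 18.6°; drift +6.8° → track 25.4°, groundspeed 217.7 kt
Leg 6: heading 232.5°; drift -1.8° → track 230.7°, groundspeed 147.9 kt

Leg 1: track=162.5°, groundspeed=173.9 kt
Leg 2: track=87.7°, groundspeed=220.1 kt
Leg 3: track=185.9°, groundspeed=160.7 kt
Leg 4: track=124.8°, groundspeed=199.5 kt
Leg 5: track=25.4°, groundspeed=217.7 kt
Leg 6: track=230.7°, groundspeed=147.9 kt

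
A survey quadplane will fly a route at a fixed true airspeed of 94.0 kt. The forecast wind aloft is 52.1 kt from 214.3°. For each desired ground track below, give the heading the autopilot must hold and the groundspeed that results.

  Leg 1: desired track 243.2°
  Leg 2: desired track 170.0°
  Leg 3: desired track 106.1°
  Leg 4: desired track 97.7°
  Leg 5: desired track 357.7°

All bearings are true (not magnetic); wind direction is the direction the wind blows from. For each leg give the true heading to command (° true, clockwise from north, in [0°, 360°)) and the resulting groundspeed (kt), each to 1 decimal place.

Leg 1: desired track 243.2°; wind correction -15.5° → command heading 227.7°, groundspeed 45.0 kt
Leg 2: desired track 170.0°; wind correction +22.8° → command heading 192.8°, groundspeed 49.4 kt
Leg 3: desired track 106.1°; wind correction +31.8° → command heading 137.9°, groundspeed 96.2 kt
Leg 4: desired track 97.7°; wind correction +29.7° → command heading 127.4°, groundspeed 105.0 kt
Leg 5: desired track 357.7°; wind correction -19.3° → command heading 338.4°, groundspeed 130.5 kt

Leg 1: heading=227.7°, groundspeed=45.0 kt
Leg 2: heading=192.8°, groundspeed=49.4 kt
Leg 3: heading=137.9°, groundspeed=96.2 kt
Leg 4: heading=127.4°, groundspeed=105.0 kt
Leg 5: heading=338.4°, groundspeed=130.5 kt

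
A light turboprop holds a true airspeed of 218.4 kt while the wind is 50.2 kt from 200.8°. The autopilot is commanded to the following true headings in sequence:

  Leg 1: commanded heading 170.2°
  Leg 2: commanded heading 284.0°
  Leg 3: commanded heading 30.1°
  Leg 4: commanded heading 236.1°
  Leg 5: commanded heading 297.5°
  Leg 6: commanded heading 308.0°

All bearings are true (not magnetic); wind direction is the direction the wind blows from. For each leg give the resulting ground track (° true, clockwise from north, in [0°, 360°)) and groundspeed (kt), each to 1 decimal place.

Leg 1: track=161.9°, groundspeed=177.0 kt
Leg 2: track=297.2°, groundspeed=218.2 kt
Leg 3: track=28.4°, groundspeed=268.1 kt
Leg 4: track=245.4°, groundspeed=179.8 kt
Leg 5: track=310.0°, groundspeed=229.7 kt
Leg 6: track=319.6°, groundspeed=238.1 kt

Leg 1: heading 170.2°; drift -8.3° → track 161.9°, groundspeed 177.0 kt
Leg 2: heading 284.0°; drift +13.2° → track 297.2°, groundspeed 218.2 kt
Leg 3: heading 30.1°; drift -1.7° → track 28.4°, groundspeed 268.1 kt
Leg 4: heading 236.1°; drift +9.3° → track 245.4°, groundspeed 179.8 kt
Leg 5: heading 297.5°; drift +12.5° → track 310.0°, groundspeed 229.7 kt
Leg 6: heading 308.0°; drift +11.6° → track 319.6°, groundspeed 238.1 kt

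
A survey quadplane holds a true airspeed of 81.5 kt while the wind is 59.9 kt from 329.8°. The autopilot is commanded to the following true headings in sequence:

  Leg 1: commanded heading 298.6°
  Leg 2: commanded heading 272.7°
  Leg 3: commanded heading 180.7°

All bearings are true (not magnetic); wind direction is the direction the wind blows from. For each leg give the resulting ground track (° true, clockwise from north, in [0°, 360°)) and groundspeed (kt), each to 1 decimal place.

Leg 1: heading 298.6°; drift -45.7° → track 252.9°, groundspeed 43.3 kt
Leg 2: heading 272.7°; drift -45.8° → track 226.9°, groundspeed 70.2 kt
Leg 3: heading 180.7°; drift -13.0° → track 167.7°, groundspeed 136.4 kt

Leg 1: track=252.9°, groundspeed=43.3 kt
Leg 2: track=226.9°, groundspeed=70.2 kt
Leg 3: track=167.7°, groundspeed=136.4 kt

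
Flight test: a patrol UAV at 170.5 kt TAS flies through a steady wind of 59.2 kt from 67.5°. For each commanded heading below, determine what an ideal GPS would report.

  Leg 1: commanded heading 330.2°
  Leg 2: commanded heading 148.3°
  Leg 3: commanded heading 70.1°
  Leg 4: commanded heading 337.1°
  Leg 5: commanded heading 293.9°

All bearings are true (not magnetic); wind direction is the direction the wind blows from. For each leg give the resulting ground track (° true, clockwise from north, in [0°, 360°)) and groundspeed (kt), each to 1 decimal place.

Leg 1: track=311.9°, groundspeed=187.5 kt
Leg 2: track=168.2°, groundspeed=171.3 kt
Leg 3: track=71.5°, groundspeed=111.4 kt
Leg 4: track=318.0°, groundspeed=180.9 kt
Leg 5: track=282.4°, groundspeed=215.6 kt

Leg 1: heading 330.2°; drift -18.3° → track 311.9°, groundspeed 187.5 kt
Leg 2: heading 148.3°; drift +19.9° → track 168.2°, groundspeed 171.3 kt
Leg 3: heading 70.1°; drift +1.4° → track 71.5°, groundspeed 111.4 kt
Leg 4: heading 337.1°; drift -19.1° → track 318.0°, groundspeed 180.9 kt
Leg 5: heading 293.9°; drift -11.5° → track 282.4°, groundspeed 215.6 kt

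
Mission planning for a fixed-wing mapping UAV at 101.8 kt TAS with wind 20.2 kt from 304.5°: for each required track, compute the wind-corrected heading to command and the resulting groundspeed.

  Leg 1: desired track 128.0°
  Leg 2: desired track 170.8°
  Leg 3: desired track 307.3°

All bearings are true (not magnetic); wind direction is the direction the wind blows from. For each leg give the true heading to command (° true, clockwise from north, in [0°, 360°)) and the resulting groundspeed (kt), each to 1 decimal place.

Leg 1: desired track 128.0°; wind correction +0.7° → command heading 128.7°, groundspeed 122.0 kt
Leg 2: desired track 170.8°; wind correction +8.2° → command heading 179.0°, groundspeed 114.7 kt
Leg 3: desired track 307.3°; wind correction -0.6° → command heading 306.7°, groundspeed 81.6 kt

Leg 1: heading=128.7°, groundspeed=122.0 kt
Leg 2: heading=179.0°, groundspeed=114.7 kt
Leg 3: heading=306.7°, groundspeed=81.6 kt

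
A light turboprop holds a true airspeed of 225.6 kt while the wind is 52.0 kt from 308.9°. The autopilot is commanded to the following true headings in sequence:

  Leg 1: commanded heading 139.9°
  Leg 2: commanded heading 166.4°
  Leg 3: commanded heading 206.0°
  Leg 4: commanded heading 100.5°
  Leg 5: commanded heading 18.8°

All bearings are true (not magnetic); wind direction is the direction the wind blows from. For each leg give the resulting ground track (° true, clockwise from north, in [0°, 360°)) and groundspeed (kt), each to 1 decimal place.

Leg 1: track=137.8°, groundspeed=276.8 kt
Leg 2: track=159.6°, groundspeed=268.7 kt
Leg 3: track=193.9°, groundspeed=242.6 kt
Leg 4: track=105.7°, groundspeed=272.5 kt
Leg 5: track=32.0°, groundspeed=213.4 kt

Leg 1: heading 139.9°; drift -2.1° → track 137.8°, groundspeed 276.8 kt
Leg 2: heading 166.4°; drift -6.8° → track 159.6°, groundspeed 268.7 kt
Leg 3: heading 206.0°; drift -12.1° → track 193.9°, groundspeed 242.6 kt
Leg 4: heading 100.5°; drift +5.2° → track 105.7°, groundspeed 272.5 kt
Leg 5: heading 18.8°; drift +13.2° → track 32.0°, groundspeed 213.4 kt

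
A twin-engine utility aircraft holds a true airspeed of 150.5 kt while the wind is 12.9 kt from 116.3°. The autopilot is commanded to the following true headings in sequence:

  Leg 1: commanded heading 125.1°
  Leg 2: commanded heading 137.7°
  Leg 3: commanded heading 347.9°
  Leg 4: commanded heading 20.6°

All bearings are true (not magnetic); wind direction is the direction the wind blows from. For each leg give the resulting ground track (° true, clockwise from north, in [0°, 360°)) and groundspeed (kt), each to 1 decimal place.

Leg 1: track=125.9°, groundspeed=137.8 kt
Leg 2: track=139.6°, groundspeed=138.6 kt
Leg 3: track=344.3°, groundspeed=158.8 kt
Leg 4: track=15.8°, groundspeed=152.3 kt

Leg 1: heading 125.1°; drift +0.8° → track 125.9°, groundspeed 137.8 kt
Leg 2: heading 137.7°; drift +1.9° → track 139.6°, groundspeed 138.6 kt
Leg 3: heading 347.9°; drift -3.6° → track 344.3°, groundspeed 158.8 kt
Leg 4: heading 20.6°; drift -4.8° → track 15.8°, groundspeed 152.3 kt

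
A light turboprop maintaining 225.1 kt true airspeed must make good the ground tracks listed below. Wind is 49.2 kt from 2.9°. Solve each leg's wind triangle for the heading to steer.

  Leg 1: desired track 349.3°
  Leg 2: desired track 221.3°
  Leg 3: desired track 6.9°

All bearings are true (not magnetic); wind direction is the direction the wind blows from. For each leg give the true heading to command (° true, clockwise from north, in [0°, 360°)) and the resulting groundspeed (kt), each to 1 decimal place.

Leg 1: heading=352.2°, groundspeed=177.0 kt
Leg 2: heading=229.1°, groundspeed=261.6 kt
Leg 3: heading=6.0°, groundspeed=176.0 kt

Leg 1: desired track 349.3°; wind correction +2.9° → command heading 352.2°, groundspeed 177.0 kt
Leg 2: desired track 221.3°; wind correction +7.8° → command heading 229.1°, groundspeed 261.6 kt
Leg 3: desired track 6.9°; wind correction -0.9° → command heading 6.0°, groundspeed 176.0 kt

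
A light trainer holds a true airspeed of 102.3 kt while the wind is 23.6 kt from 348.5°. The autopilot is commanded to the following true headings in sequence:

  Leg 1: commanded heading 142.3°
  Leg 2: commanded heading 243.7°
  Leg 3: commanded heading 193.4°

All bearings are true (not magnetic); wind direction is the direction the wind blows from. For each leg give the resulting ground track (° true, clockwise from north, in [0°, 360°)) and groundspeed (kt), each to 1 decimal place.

Leg 1: track=147.1°, groundspeed=123.9 kt
Leg 2: track=231.8°, groundspeed=110.7 kt
Leg 3: track=188.8°, groundspeed=124.1 kt

Leg 1: heading 142.3°; drift +4.8° → track 147.1°, groundspeed 123.9 kt
Leg 2: heading 243.7°; drift -11.9° → track 231.8°, groundspeed 110.7 kt
Leg 3: heading 193.4°; drift -4.6° → track 188.8°, groundspeed 124.1 kt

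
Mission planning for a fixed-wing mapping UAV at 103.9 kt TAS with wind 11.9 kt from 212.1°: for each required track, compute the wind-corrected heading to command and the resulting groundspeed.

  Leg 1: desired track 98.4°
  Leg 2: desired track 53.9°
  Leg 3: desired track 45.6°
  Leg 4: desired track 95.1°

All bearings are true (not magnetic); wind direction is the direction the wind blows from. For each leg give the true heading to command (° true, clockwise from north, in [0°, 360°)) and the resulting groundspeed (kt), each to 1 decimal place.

Leg 1: desired track 98.4°; wind correction +6.0° → command heading 104.4°, groundspeed 108.1 kt
Leg 2: desired track 53.9°; wind correction +2.4° → command heading 56.3°, groundspeed 114.9 kt
Leg 3: desired track 45.6°; wind correction +1.5° → command heading 47.1°, groundspeed 115.4 kt
Leg 4: desired track 95.1°; wind correction +5.9° → command heading 101.0°, groundspeed 108.8 kt

Leg 1: heading=104.4°, groundspeed=108.1 kt
Leg 2: heading=56.3°, groundspeed=114.9 kt
Leg 3: heading=47.1°, groundspeed=115.4 kt
Leg 4: heading=101.0°, groundspeed=108.8 kt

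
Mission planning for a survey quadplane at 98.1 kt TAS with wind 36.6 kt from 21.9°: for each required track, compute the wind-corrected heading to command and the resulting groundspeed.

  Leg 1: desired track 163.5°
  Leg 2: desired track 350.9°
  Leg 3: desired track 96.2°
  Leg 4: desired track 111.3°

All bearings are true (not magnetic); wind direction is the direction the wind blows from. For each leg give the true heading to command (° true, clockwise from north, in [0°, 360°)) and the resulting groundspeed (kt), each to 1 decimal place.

Leg 1: heading=150.1°, groundspeed=124.1 kt
Leg 2: heading=2.0°, groundspeed=64.9 kt
Leg 3: heading=75.2°, groundspeed=81.7 kt
Leg 4: heading=89.4°, groundspeed=90.6 kt

Leg 1: desired track 163.5°; wind correction -13.4° → command heading 150.1°, groundspeed 124.1 kt
Leg 2: desired track 350.9°; wind correction +11.1° → command heading 2.0°, groundspeed 64.9 kt
Leg 3: desired track 96.2°; wind correction -21.0° → command heading 75.2°, groundspeed 81.7 kt
Leg 4: desired track 111.3°; wind correction -21.9° → command heading 89.4°, groundspeed 90.6 kt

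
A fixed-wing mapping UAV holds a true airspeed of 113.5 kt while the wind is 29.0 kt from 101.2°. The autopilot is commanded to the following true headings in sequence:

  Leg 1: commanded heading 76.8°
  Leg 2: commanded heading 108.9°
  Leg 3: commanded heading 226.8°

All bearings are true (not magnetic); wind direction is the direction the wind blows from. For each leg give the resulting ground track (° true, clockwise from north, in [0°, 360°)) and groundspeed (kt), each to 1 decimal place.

Leg 1: track=69.0°, groundspeed=87.9 kt
Leg 2: track=111.5°, groundspeed=84.9 kt
Leg 3: track=237.1°, groundspeed=132.5 kt

Leg 1: heading 76.8°; drift -7.8° → track 69.0°, groundspeed 87.9 kt
Leg 2: heading 108.9°; drift +2.6° → track 111.5°, groundspeed 84.9 kt
Leg 3: heading 226.8°; drift +10.3° → track 237.1°, groundspeed 132.5 kt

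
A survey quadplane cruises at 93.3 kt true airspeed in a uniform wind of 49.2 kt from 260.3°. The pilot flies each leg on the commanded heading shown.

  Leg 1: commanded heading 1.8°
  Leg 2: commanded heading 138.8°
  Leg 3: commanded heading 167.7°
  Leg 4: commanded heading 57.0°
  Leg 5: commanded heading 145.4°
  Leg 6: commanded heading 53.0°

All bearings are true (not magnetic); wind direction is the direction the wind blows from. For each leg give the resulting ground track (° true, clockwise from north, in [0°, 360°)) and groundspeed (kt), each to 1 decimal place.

Leg 1: track=26.9°, groundspeed=113.8 kt
Leg 2: track=119.4°, groundspeed=126.2 kt
Leg 3: track=140.5°, groundspeed=107.4 kt
Leg 4: track=65.0°, groundspeed=139.8 kt
Leg 5: track=124.0°, groundspeed=122.4 kt
Leg 6: track=62.4°, groundspeed=138.9 kt

Leg 1: heading 1.8°; drift +25.1° → track 26.9°, groundspeed 113.8 kt
Leg 2: heading 138.8°; drift -19.4° → track 119.4°, groundspeed 126.2 kt
Leg 3: heading 167.7°; drift -27.2° → track 140.5°, groundspeed 107.4 kt
Leg 4: heading 57.0°; drift +8.0° → track 65.0°, groundspeed 139.8 kt
Leg 5: heading 145.4°; drift -21.4° → track 124.0°, groundspeed 122.4 kt
Leg 6: heading 53.0°; drift +9.4° → track 62.4°, groundspeed 138.9 kt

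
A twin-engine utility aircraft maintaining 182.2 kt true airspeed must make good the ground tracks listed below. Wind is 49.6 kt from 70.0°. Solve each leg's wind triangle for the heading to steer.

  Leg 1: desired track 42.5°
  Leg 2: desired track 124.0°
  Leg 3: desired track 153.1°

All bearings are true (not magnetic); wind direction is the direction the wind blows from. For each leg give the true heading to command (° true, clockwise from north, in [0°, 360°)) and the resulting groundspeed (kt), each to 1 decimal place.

Leg 1: heading=49.7°, groundspeed=136.8 kt
Leg 2: heading=111.3°, groundspeed=148.6 kt
Leg 3: heading=137.4°, groundspeed=169.5 kt

Leg 1: desired track 42.5°; wind correction +7.2° → command heading 49.7°, groundspeed 136.8 kt
Leg 2: desired track 124.0°; wind correction -12.7° → command heading 111.3°, groundspeed 148.6 kt
Leg 3: desired track 153.1°; wind correction -15.7° → command heading 137.4°, groundspeed 169.5 kt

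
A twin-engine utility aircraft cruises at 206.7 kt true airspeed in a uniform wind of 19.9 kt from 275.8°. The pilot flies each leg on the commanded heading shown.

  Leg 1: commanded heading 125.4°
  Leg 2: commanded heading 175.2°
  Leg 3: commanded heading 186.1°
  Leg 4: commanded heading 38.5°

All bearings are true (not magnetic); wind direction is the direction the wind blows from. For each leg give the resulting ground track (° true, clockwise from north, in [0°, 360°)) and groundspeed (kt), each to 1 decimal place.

Leg 1: heading 125.4°; drift -2.5° → track 122.9°, groundspeed 224.2 kt
Leg 2: heading 175.2°; drift -5.3° → track 169.9°, groundspeed 211.3 kt
Leg 3: heading 186.1°; drift -5.5° → track 180.6°, groundspeed 207.6 kt
Leg 4: heading 38.5°; drift +4.4° → track 42.9°, groundspeed 218.1 kt

Leg 1: track=122.9°, groundspeed=224.2 kt
Leg 2: track=169.9°, groundspeed=211.3 kt
Leg 3: track=180.6°, groundspeed=207.6 kt
Leg 4: track=42.9°, groundspeed=218.1 kt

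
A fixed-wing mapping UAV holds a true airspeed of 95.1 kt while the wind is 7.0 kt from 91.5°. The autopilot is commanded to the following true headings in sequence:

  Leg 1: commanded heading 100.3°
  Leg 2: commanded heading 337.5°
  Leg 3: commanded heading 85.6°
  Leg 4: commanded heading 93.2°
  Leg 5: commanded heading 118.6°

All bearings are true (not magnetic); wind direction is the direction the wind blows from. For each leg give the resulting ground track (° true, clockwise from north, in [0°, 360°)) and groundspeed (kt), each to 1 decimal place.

Leg 1: heading 100.3°; drift +0.7° → track 101.0°, groundspeed 88.2 kt
Leg 2: heading 337.5°; drift -3.7° → track 333.8°, groundspeed 98.2 kt
Leg 3: heading 85.6°; drift -0.5° → track 85.1°, groundspeed 88.1 kt
Leg 4: heading 93.2°; drift +0.1° → track 93.3°, groundspeed 88.1 kt
Leg 5: heading 118.6°; drift +2.1° → track 120.7°, groundspeed 88.9 kt

Leg 1: track=101.0°, groundspeed=88.2 kt
Leg 2: track=333.8°, groundspeed=98.2 kt
Leg 3: track=85.1°, groundspeed=88.1 kt
Leg 4: track=93.3°, groundspeed=88.1 kt
Leg 5: track=120.7°, groundspeed=88.9 kt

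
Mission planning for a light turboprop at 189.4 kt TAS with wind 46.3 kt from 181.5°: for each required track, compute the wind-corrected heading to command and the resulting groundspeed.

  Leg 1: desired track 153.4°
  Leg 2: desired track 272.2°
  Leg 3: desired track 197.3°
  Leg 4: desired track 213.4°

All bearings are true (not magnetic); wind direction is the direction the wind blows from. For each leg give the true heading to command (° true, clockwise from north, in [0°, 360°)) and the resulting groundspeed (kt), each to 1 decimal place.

Leg 1: desired track 153.4°; wind correction +6.6° → command heading 160.0°, groundspeed 147.3 kt
Leg 2: desired track 272.2°; wind correction -14.1° → command heading 258.1°, groundspeed 184.2 kt
Leg 3: desired track 197.3°; wind correction -3.8° → command heading 193.5°, groundspeed 144.4 kt
Leg 4: desired track 213.4°; wind correction -7.4° → command heading 206.0°, groundspeed 148.5 kt

Leg 1: heading=160.0°, groundspeed=147.3 kt
Leg 2: heading=258.1°, groundspeed=184.2 kt
Leg 3: heading=193.5°, groundspeed=144.4 kt
Leg 4: heading=206.0°, groundspeed=148.5 kt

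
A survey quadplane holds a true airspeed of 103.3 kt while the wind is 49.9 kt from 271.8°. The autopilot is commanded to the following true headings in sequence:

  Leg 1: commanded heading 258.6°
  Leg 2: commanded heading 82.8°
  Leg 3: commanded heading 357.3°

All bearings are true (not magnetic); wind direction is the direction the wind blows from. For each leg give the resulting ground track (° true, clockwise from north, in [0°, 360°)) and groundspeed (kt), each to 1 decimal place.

Leg 1: track=246.8°, groundspeed=55.9 kt
Leg 2: track=85.7°, groundspeed=152.8 kt
Leg 3: track=23.9°, groundspeed=111.1 kt

Leg 1: heading 258.6°; drift -11.8° → track 246.8°, groundspeed 55.9 kt
Leg 2: heading 82.8°; drift +2.9° → track 85.7°, groundspeed 152.8 kt
Leg 3: heading 357.3°; drift +26.6° → track 23.9°, groundspeed 111.1 kt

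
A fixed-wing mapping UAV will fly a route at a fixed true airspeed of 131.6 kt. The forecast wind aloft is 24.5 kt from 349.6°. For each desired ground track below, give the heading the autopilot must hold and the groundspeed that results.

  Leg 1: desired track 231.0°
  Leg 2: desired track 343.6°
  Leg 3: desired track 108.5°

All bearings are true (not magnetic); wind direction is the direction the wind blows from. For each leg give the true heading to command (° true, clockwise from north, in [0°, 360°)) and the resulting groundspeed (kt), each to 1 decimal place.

Leg 1: heading=240.4°, groundspeed=141.6 kt
Leg 2: heading=344.7°, groundspeed=107.2 kt
Leg 3: heading=99.1°, groundspeed=141.7 kt

Leg 1: desired track 231.0°; wind correction +9.4° → command heading 240.4°, groundspeed 141.6 kt
Leg 2: desired track 343.6°; wind correction +1.1° → command heading 344.7°, groundspeed 107.2 kt
Leg 3: desired track 108.5°; wind correction -9.4° → command heading 99.1°, groundspeed 141.7 kt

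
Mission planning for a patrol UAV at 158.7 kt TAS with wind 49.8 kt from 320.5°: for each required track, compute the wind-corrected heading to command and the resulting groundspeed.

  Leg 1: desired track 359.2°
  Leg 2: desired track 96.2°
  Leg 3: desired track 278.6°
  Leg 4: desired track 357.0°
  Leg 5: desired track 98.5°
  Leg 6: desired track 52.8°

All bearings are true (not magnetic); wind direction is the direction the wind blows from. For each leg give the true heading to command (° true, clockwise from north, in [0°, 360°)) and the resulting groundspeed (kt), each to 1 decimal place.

Leg 1: heading=347.9°, groundspeed=116.8 kt
Leg 2: heading=83.5°, groundspeed=190.5 kt
Leg 3: heading=290.7°, groundspeed=118.1 kt
Leg 4: heading=346.2°, groundspeed=115.9 kt
Leg 5: heading=86.4°, groundspeed=192.2 kt
Leg 6: heading=34.5°, groundspeed=152.7 kt

Leg 1: desired track 359.2°; wind correction -11.3° → command heading 347.9°, groundspeed 116.8 kt
Leg 2: desired track 96.2°; wind correction -12.7° → command heading 83.5°, groundspeed 190.5 kt
Leg 3: desired track 278.6°; wind correction +12.1° → command heading 290.7°, groundspeed 118.1 kt
Leg 4: desired track 357.0°; wind correction -10.8° → command heading 346.2°, groundspeed 115.9 kt
Leg 5: desired track 98.5°; wind correction -12.1° → command heading 86.4°, groundspeed 192.2 kt
Leg 6: desired track 52.8°; wind correction -18.3° → command heading 34.5°, groundspeed 152.7 kt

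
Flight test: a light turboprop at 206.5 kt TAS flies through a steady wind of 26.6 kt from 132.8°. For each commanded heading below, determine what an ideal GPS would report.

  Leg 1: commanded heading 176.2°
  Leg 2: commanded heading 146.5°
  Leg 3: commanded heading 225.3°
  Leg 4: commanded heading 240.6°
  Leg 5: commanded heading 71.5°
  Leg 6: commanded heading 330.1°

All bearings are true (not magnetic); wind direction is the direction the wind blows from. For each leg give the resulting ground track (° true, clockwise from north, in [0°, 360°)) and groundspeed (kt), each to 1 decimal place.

Leg 1: track=181.8°, groundspeed=188.1 kt
Leg 2: track=148.5°, groundspeed=180.8 kt
Leg 3: track=232.6°, groundspeed=209.4 kt
Leg 4: track=247.3°, groundspeed=216.1 kt
Leg 5: track=64.6°, groundspeed=195.1 kt
Leg 6: track=328.1°, groundspeed=232.0 kt

Leg 1: heading 176.2°; drift +5.6° → track 181.8°, groundspeed 188.1 kt
Leg 2: heading 146.5°; drift +2.0° → track 148.5°, groundspeed 180.8 kt
Leg 3: heading 225.3°; drift +7.3° → track 232.6°, groundspeed 209.4 kt
Leg 4: heading 240.6°; drift +6.7° → track 247.3°, groundspeed 216.1 kt
Leg 5: heading 71.5°; drift -6.9° → track 64.6°, groundspeed 195.1 kt
Leg 6: heading 330.1°; drift -2.0° → track 328.1°, groundspeed 232.0 kt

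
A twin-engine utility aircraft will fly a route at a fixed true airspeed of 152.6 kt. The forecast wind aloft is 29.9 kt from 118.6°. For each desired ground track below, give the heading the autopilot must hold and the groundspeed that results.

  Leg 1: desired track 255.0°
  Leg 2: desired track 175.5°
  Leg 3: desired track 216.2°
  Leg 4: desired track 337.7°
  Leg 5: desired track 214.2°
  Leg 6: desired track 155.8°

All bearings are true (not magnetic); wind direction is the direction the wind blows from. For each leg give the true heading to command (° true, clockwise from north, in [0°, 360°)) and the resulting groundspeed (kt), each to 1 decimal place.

Leg 1: desired track 255.0°; wind correction -7.8° → command heading 247.2°, groundspeed 172.9 kt
Leg 2: desired track 175.5°; wind correction -9.4° → command heading 166.1°, groundspeed 134.2 kt
Leg 3: desired track 216.2°; wind correction -11.2° → command heading 205.0°, groundspeed 153.6 kt
Leg 4: desired track 337.7°; wind correction +7.1° → command heading 344.8°, groundspeed 174.6 kt
Leg 5: desired track 214.2°; wind correction -11.2° → command heading 203.0°, groundspeed 152.6 kt
Leg 6: desired track 155.8°; wind correction -6.8° → command heading 149.0°, groundspeed 127.7 kt

Leg 1: heading=247.2°, groundspeed=172.9 kt
Leg 2: heading=166.1°, groundspeed=134.2 kt
Leg 3: heading=205.0°, groundspeed=153.6 kt
Leg 4: heading=344.8°, groundspeed=174.6 kt
Leg 5: heading=203.0°, groundspeed=152.6 kt
Leg 6: heading=149.0°, groundspeed=127.7 kt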